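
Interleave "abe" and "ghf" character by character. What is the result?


Interleaving "abe" and "ghf":
  Position 0: 'a' from first, 'g' from second => "ag"
  Position 1: 'b' from first, 'h' from second => "bh"
  Position 2: 'e' from first, 'f' from second => "ef"
Result: agbhef

agbhef


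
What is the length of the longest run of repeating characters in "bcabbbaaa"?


Input: "bcabbbaaa"
Scanning for longest run:
  Position 1 ('c'): new char, reset run to 1
  Position 2 ('a'): new char, reset run to 1
  Position 3 ('b'): new char, reset run to 1
  Position 4 ('b'): continues run of 'b', length=2
  Position 5 ('b'): continues run of 'b', length=3
  Position 6 ('a'): new char, reset run to 1
  Position 7 ('a'): continues run of 'a', length=2
  Position 8 ('a'): continues run of 'a', length=3
Longest run: 'b' with length 3

3


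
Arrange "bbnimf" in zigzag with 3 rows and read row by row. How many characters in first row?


Zigzag "bbnimf" into 3 rows:
Placing characters:
  'b' => row 0
  'b' => row 1
  'n' => row 2
  'i' => row 1
  'm' => row 0
  'f' => row 1
Rows:
  Row 0: "bm"
  Row 1: "bif"
  Row 2: "n"
First row length: 2

2


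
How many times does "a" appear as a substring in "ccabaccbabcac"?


Searching for "a" in "ccabaccbabcac"
Scanning each position:
  Position 0: "c" => no
  Position 1: "c" => no
  Position 2: "a" => MATCH
  Position 3: "b" => no
  Position 4: "a" => MATCH
  Position 5: "c" => no
  Position 6: "c" => no
  Position 7: "b" => no
  Position 8: "a" => MATCH
  Position 9: "b" => no
  Position 10: "c" => no
  Position 11: "a" => MATCH
  Position 12: "c" => no
Total occurrences: 4

4


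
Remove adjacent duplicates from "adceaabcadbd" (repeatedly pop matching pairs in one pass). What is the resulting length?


Input: adceaabcadbd
Stack-based adjacent duplicate removal:
  Read 'a': push. Stack: a
  Read 'd': push. Stack: ad
  Read 'c': push. Stack: adc
  Read 'e': push. Stack: adce
  Read 'a': push. Stack: adcea
  Read 'a': matches stack top 'a' => pop. Stack: adce
  Read 'b': push. Stack: adceb
  Read 'c': push. Stack: adcebc
  Read 'a': push. Stack: adcebca
  Read 'd': push. Stack: adcebcad
  Read 'b': push. Stack: adcebcadb
  Read 'd': push. Stack: adcebcadbd
Final stack: "adcebcadbd" (length 10)

10


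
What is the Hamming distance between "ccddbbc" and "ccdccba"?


Comparing "ccddbbc" and "ccdccba" position by position:
  Position 0: 'c' vs 'c' => same
  Position 1: 'c' vs 'c' => same
  Position 2: 'd' vs 'd' => same
  Position 3: 'd' vs 'c' => differ
  Position 4: 'b' vs 'c' => differ
  Position 5: 'b' vs 'b' => same
  Position 6: 'c' vs 'a' => differ
Total differences (Hamming distance): 3

3


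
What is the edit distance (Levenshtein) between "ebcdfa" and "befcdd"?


Computing edit distance: "ebcdfa" -> "befcdd"
DP table:
           b    e    f    c    d    d
      0    1    2    3    4    5    6
  e   1    1    1    2    3    4    5
  b   2    1    2    2    3    4    5
  c   3    2    2    3    2    3    4
  d   4    3    3    3    3    2    3
  f   5    4    4    3    4    3    3
  a   6    5    5    4    4    4    4
Edit distance = dp[6][6] = 4

4


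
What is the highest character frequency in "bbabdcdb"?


Input: bbabdcdb
Character counts:
  'a': 1
  'b': 4
  'c': 1
  'd': 2
Maximum frequency: 4

4


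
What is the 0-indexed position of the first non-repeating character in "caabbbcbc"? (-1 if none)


Input: caabbbcbc
Character frequencies:
  'a': 2
  'b': 4
  'c': 3
Scanning left to right for freq == 1:
  Position 0 ('c'): freq=3, skip
  Position 1 ('a'): freq=2, skip
  Position 2 ('a'): freq=2, skip
  Position 3 ('b'): freq=4, skip
  Position 4 ('b'): freq=4, skip
  Position 5 ('b'): freq=4, skip
  Position 6 ('c'): freq=3, skip
  Position 7 ('b'): freq=4, skip
  Position 8 ('c'): freq=3, skip
  No unique character found => answer = -1

-1


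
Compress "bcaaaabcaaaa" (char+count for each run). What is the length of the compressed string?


Input: bcaaaabcaaaa
Runs:
  'b' x 1 => "b1"
  'c' x 1 => "c1"
  'a' x 4 => "a4"
  'b' x 1 => "b1"
  'c' x 1 => "c1"
  'a' x 4 => "a4"
Compressed: "b1c1a4b1c1a4"
Compressed length: 12

12


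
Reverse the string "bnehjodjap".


Input: bnehjodjap
Reading characters right to left:
  Position 9: 'p'
  Position 8: 'a'
  Position 7: 'j'
  Position 6: 'd'
  Position 5: 'o'
  Position 4: 'j'
  Position 3: 'h'
  Position 2: 'e'
  Position 1: 'n'
  Position 0: 'b'
Reversed: pajdojhenb

pajdojhenb


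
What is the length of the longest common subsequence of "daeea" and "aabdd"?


LCS of "daeea" and "aabdd"
DP table:
           a    a    b    d    d
      0    0    0    0    0    0
  d   0    0    0    0    1    1
  a   0    1    1    1    1    1
  e   0    1    1    1    1    1
  e   0    1    1    1    1    1
  a   0    1    2    2    2    2
LCS length = dp[5][5] = 2

2


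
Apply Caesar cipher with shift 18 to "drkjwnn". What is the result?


Caesar cipher: shift "drkjwnn" by 18
  'd' (pos 3) + 18 = pos 21 = 'v'
  'r' (pos 17) + 18 = pos 9 = 'j'
  'k' (pos 10) + 18 = pos 2 = 'c'
  'j' (pos 9) + 18 = pos 1 = 'b'
  'w' (pos 22) + 18 = pos 14 = 'o'
  'n' (pos 13) + 18 = pos 5 = 'f'
  'n' (pos 13) + 18 = pos 5 = 'f'
Result: vjcboff

vjcboff


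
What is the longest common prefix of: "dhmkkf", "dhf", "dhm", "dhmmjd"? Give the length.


Words: dhmkkf, dhf, dhm, dhmmjd
  Position 0: all 'd' => match
  Position 1: all 'h' => match
  Position 2: ('m', 'f', 'm', 'm') => mismatch, stop
LCP = "dh" (length 2)

2


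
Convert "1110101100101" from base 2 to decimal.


Input: "1110101100101" in base 2
Positional expansion:
  Digit '1' (value 1) x 2^12 = 4096
  Digit '1' (value 1) x 2^11 = 2048
  Digit '1' (value 1) x 2^10 = 1024
  Digit '0' (value 0) x 2^9 = 0
  Digit '1' (value 1) x 2^8 = 256
  Digit '0' (value 0) x 2^7 = 0
  Digit '1' (value 1) x 2^6 = 64
  Digit '1' (value 1) x 2^5 = 32
  Digit '0' (value 0) x 2^4 = 0
  Digit '0' (value 0) x 2^3 = 0
  Digit '1' (value 1) x 2^2 = 4
  Digit '0' (value 0) x 2^1 = 0
  Digit '1' (value 1) x 2^0 = 1
Sum = 7525

7525


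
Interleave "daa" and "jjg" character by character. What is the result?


Interleaving "daa" and "jjg":
  Position 0: 'd' from first, 'j' from second => "dj"
  Position 1: 'a' from first, 'j' from second => "aj"
  Position 2: 'a' from first, 'g' from second => "ag"
Result: djajag

djajag


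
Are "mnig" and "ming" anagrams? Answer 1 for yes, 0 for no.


Strings: "mnig", "ming"
Sorted first:  gimn
Sorted second: gimn
Sorted forms match => anagrams

1


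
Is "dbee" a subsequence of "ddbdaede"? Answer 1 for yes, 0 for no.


Check if "dbee" is a subsequence of "ddbdaede"
Greedy scan:
  Position 0 ('d'): matches sub[0] = 'd'
  Position 1 ('d'): no match needed
  Position 2 ('b'): matches sub[1] = 'b'
  Position 3 ('d'): no match needed
  Position 4 ('a'): no match needed
  Position 5 ('e'): matches sub[2] = 'e'
  Position 6 ('d'): no match needed
  Position 7 ('e'): matches sub[3] = 'e'
All 4 characters matched => is a subsequence

1


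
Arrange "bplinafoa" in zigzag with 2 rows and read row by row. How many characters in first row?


Zigzag "bplinafoa" into 2 rows:
Placing characters:
  'b' => row 0
  'p' => row 1
  'l' => row 0
  'i' => row 1
  'n' => row 0
  'a' => row 1
  'f' => row 0
  'o' => row 1
  'a' => row 0
Rows:
  Row 0: "blnfa"
  Row 1: "piao"
First row length: 5

5


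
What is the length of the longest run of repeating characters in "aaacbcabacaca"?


Input: "aaacbcabacaca"
Scanning for longest run:
  Position 1 ('a'): continues run of 'a', length=2
  Position 2 ('a'): continues run of 'a', length=3
  Position 3 ('c'): new char, reset run to 1
  Position 4 ('b'): new char, reset run to 1
  Position 5 ('c'): new char, reset run to 1
  Position 6 ('a'): new char, reset run to 1
  Position 7 ('b'): new char, reset run to 1
  Position 8 ('a'): new char, reset run to 1
  Position 9 ('c'): new char, reset run to 1
  Position 10 ('a'): new char, reset run to 1
  Position 11 ('c'): new char, reset run to 1
  Position 12 ('a'): new char, reset run to 1
Longest run: 'a' with length 3

3


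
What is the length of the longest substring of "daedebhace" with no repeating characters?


Input: "daedebhace"
Sliding window (track last position of each char):
  Position 0 ('d'): window [0,0] length 1 -- new best
  Position 1 ('a'): window [0,1] length 2 -- new best
  Position 2 ('e'): window [0,2] length 3 -- new best
  Position 3 ('d'): repeat (last at 0), move window start to 1
  Position 3 ('d'): window [1,3] length 3
  Position 4 ('e'): repeat (last at 2), move window start to 3
  Position 4 ('e'): window [3,4] length 2
  Position 5 ('b'): window [3,5] length 3
  Position 6 ('h'): window [3,6] length 4 -- new best
  Position 7 ('a'): window [3,7] length 5 -- new best
  Position 8 ('c'): window [3,8] length 6 -- new best
  Position 9 ('e'): repeat (last at 4), move window start to 5
  Position 9 ('e'): window [5,9] length 5
Longest substring with no repeats: "debhac" with length 6

6


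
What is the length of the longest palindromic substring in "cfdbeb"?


Input: "cfdbeb"
Checking substrings for palindromes:
  [3:6] "beb" (len 3) => palindrome
Longest palindromic substring: "beb" with length 3

3


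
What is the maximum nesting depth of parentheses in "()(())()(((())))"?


Input: "()(())()(((())))"
Tracking depth:
  Position 0 '(': depth becomes 1
  Position 1 ')': depth becomes 0
  Position 2 '(': depth becomes 1
  Position 3 '(': depth becomes 2
  Position 4 ')': depth becomes 1
  Position 5 ')': depth becomes 0
  Position 6 '(': depth becomes 1
  Position 7 ')': depth becomes 0
  Position 8 '(': depth becomes 1
  Position 9 '(': depth becomes 2
  Position 10 '(': depth becomes 3
  Position 11 '(': depth becomes 4
  Position 12 ')': depth becomes 3
  Position 13 ')': depth becomes 2
  Position 14 ')': depth becomes 1
  Position 15 ')': depth becomes 0
Maximum depth reached: 4

4


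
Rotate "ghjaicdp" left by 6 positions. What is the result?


Input: "ghjaicdp", rotate left by 6
First 6 characters: "ghjaic"
Remaining characters: "dp"
Concatenate remaining + first: "dp" + "ghjaic" = "dpghjaic"

dpghjaic


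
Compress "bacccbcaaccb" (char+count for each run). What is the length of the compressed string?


Input: bacccbcaaccb
Runs:
  'b' x 1 => "b1"
  'a' x 1 => "a1"
  'c' x 3 => "c3"
  'b' x 1 => "b1"
  'c' x 1 => "c1"
  'a' x 2 => "a2"
  'c' x 2 => "c2"
  'b' x 1 => "b1"
Compressed: "b1a1c3b1c1a2c2b1"
Compressed length: 16

16


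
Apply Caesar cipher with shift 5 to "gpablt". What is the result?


Caesar cipher: shift "gpablt" by 5
  'g' (pos 6) + 5 = pos 11 = 'l'
  'p' (pos 15) + 5 = pos 20 = 'u'
  'a' (pos 0) + 5 = pos 5 = 'f'
  'b' (pos 1) + 5 = pos 6 = 'g'
  'l' (pos 11) + 5 = pos 16 = 'q'
  't' (pos 19) + 5 = pos 24 = 'y'
Result: lufgqy

lufgqy


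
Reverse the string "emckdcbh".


Input: emckdcbh
Reading characters right to left:
  Position 7: 'h'
  Position 6: 'b'
  Position 5: 'c'
  Position 4: 'd'
  Position 3: 'k'
  Position 2: 'c'
  Position 1: 'm'
  Position 0: 'e'
Reversed: hbcdkcme

hbcdkcme


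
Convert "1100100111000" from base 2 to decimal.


Input: "1100100111000" in base 2
Positional expansion:
  Digit '1' (value 1) x 2^12 = 4096
  Digit '1' (value 1) x 2^11 = 2048
  Digit '0' (value 0) x 2^10 = 0
  Digit '0' (value 0) x 2^9 = 0
  Digit '1' (value 1) x 2^8 = 256
  Digit '0' (value 0) x 2^7 = 0
  Digit '0' (value 0) x 2^6 = 0
  Digit '1' (value 1) x 2^5 = 32
  Digit '1' (value 1) x 2^4 = 16
  Digit '1' (value 1) x 2^3 = 8
  Digit '0' (value 0) x 2^2 = 0
  Digit '0' (value 0) x 2^1 = 0
  Digit '0' (value 0) x 2^0 = 0
Sum = 6456

6456


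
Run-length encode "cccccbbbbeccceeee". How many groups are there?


Input: cccccbbbbeccceeee
Scanning for consecutive runs:
  Group 1: 'c' x 5 (positions 0-4)
  Group 2: 'b' x 4 (positions 5-8)
  Group 3: 'e' x 1 (positions 9-9)
  Group 4: 'c' x 3 (positions 10-12)
  Group 5: 'e' x 4 (positions 13-16)
Total groups: 5

5


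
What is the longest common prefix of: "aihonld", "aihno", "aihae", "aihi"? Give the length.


Words: aihonld, aihno, aihae, aihi
  Position 0: all 'a' => match
  Position 1: all 'i' => match
  Position 2: all 'h' => match
  Position 3: ('o', 'n', 'a', 'i') => mismatch, stop
LCP = "aih" (length 3)

3


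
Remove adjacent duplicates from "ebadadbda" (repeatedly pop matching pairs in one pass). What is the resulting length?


Input: ebadadbda
Stack-based adjacent duplicate removal:
  Read 'e': push. Stack: e
  Read 'b': push. Stack: eb
  Read 'a': push. Stack: eba
  Read 'd': push. Stack: ebad
  Read 'a': push. Stack: ebada
  Read 'd': push. Stack: ebadad
  Read 'b': push. Stack: ebadadb
  Read 'd': push. Stack: ebadadbd
  Read 'a': push. Stack: ebadadbda
Final stack: "ebadadbda" (length 9)

9


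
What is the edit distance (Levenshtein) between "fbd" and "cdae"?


Computing edit distance: "fbd" -> "cdae"
DP table:
           c    d    a    e
      0    1    2    3    4
  f   1    1    2    3    4
  b   2    2    2    3    4
  d   3    3    2    3    4
Edit distance = dp[3][4] = 4

4


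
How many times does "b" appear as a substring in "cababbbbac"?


Searching for "b" in "cababbbbac"
Scanning each position:
  Position 0: "c" => no
  Position 1: "a" => no
  Position 2: "b" => MATCH
  Position 3: "a" => no
  Position 4: "b" => MATCH
  Position 5: "b" => MATCH
  Position 6: "b" => MATCH
  Position 7: "b" => MATCH
  Position 8: "a" => no
  Position 9: "c" => no
Total occurrences: 5

5


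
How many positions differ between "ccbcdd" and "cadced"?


Comparing "ccbcdd" and "cadced" position by position:
  Position 0: 'c' vs 'c' => same
  Position 1: 'c' vs 'a' => DIFFER
  Position 2: 'b' vs 'd' => DIFFER
  Position 3: 'c' vs 'c' => same
  Position 4: 'd' vs 'e' => DIFFER
  Position 5: 'd' vs 'd' => same
Positions that differ: 3

3


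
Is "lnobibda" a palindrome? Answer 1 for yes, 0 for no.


Input: lnobibda
Reversed: adbibonl
  Compare pos 0 ('l') with pos 7 ('a'): MISMATCH
  Compare pos 1 ('n') with pos 6 ('d'): MISMATCH
  Compare pos 2 ('o') with pos 5 ('b'): MISMATCH
  Compare pos 3 ('b') with pos 4 ('i'): MISMATCH
Result: not a palindrome

0


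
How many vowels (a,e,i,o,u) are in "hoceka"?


Input: hoceka
Checking each character:
  'h' at position 0: consonant
  'o' at position 1: vowel (running total: 1)
  'c' at position 2: consonant
  'e' at position 3: vowel (running total: 2)
  'k' at position 4: consonant
  'a' at position 5: vowel (running total: 3)
Total vowels: 3

3


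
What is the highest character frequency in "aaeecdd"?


Input: aaeecdd
Character counts:
  'a': 2
  'c': 1
  'd': 2
  'e': 2
Maximum frequency: 2

2


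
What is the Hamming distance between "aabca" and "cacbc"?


Comparing "aabca" and "cacbc" position by position:
  Position 0: 'a' vs 'c' => differ
  Position 1: 'a' vs 'a' => same
  Position 2: 'b' vs 'c' => differ
  Position 3: 'c' vs 'b' => differ
  Position 4: 'a' vs 'c' => differ
Total differences (Hamming distance): 4

4


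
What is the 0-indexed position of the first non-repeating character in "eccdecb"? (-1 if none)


Input: eccdecb
Character frequencies:
  'b': 1
  'c': 3
  'd': 1
  'e': 2
Scanning left to right for freq == 1:
  Position 0 ('e'): freq=2, skip
  Position 1 ('c'): freq=3, skip
  Position 2 ('c'): freq=3, skip
  Position 3 ('d'): unique! => answer = 3

3


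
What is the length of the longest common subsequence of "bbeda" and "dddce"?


LCS of "bbeda" and "dddce"
DP table:
           d    d    d    c    e
      0    0    0    0    0    0
  b   0    0    0    0    0    0
  b   0    0    0    0    0    0
  e   0    0    0    0    0    1
  d   0    1    1    1    1    1
  a   0    1    1    1    1    1
LCS length = dp[5][5] = 1

1


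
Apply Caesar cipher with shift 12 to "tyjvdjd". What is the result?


Caesar cipher: shift "tyjvdjd" by 12
  't' (pos 19) + 12 = pos 5 = 'f'
  'y' (pos 24) + 12 = pos 10 = 'k'
  'j' (pos 9) + 12 = pos 21 = 'v'
  'v' (pos 21) + 12 = pos 7 = 'h'
  'd' (pos 3) + 12 = pos 15 = 'p'
  'j' (pos 9) + 12 = pos 21 = 'v'
  'd' (pos 3) + 12 = pos 15 = 'p'
Result: fkvhpvp

fkvhpvp


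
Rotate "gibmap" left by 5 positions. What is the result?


Input: "gibmap", rotate left by 5
First 5 characters: "gibma"
Remaining characters: "p"
Concatenate remaining + first: "p" + "gibma" = "pgibma"

pgibma


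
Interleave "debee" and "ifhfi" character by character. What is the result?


Interleaving "debee" and "ifhfi":
  Position 0: 'd' from first, 'i' from second => "di"
  Position 1: 'e' from first, 'f' from second => "ef"
  Position 2: 'b' from first, 'h' from second => "bh"
  Position 3: 'e' from first, 'f' from second => "ef"
  Position 4: 'e' from first, 'i' from second => "ei"
Result: diefbhefei

diefbhefei


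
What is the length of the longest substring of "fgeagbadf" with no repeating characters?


Input: "fgeagbadf"
Sliding window (track last position of each char):
  Position 0 ('f'): window [0,0] length 1 -- new best
  Position 1 ('g'): window [0,1] length 2 -- new best
  Position 2 ('e'): window [0,2] length 3 -- new best
  Position 3 ('a'): window [0,3] length 4 -- new best
  Position 4 ('g'): repeat (last at 1), move window start to 2
  Position 4 ('g'): window [2,4] length 3
  Position 5 ('b'): window [2,5] length 4
  Position 6 ('a'): repeat (last at 3), move window start to 4
  Position 6 ('a'): window [4,6] length 3
  Position 7 ('d'): window [4,7] length 4
  Position 8 ('f'): window [4,8] length 5 -- new best
Longest substring with no repeats: "gbadf" with length 5

5


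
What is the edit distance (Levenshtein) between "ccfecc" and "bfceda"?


Computing edit distance: "ccfecc" -> "bfceda"
DP table:
           b    f    c    e    d    a
      0    1    2    3    4    5    6
  c   1    1    2    2    3    4    5
  c   2    2    2    2    3    4    5
  f   3    3    2    3    3    4    5
  e   4    4    3    3    3    4    5
  c   5    5    4    3    4    4    5
  c   6    6    5    4    4    5    5
Edit distance = dp[6][6] = 5

5


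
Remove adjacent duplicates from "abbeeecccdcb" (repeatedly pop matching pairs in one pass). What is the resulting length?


Input: abbeeecccdcb
Stack-based adjacent duplicate removal:
  Read 'a': push. Stack: a
  Read 'b': push. Stack: ab
  Read 'b': matches stack top 'b' => pop. Stack: a
  Read 'e': push. Stack: ae
  Read 'e': matches stack top 'e' => pop. Stack: a
  Read 'e': push. Stack: ae
  Read 'c': push. Stack: aec
  Read 'c': matches stack top 'c' => pop. Stack: ae
  Read 'c': push. Stack: aec
  Read 'd': push. Stack: aecd
  Read 'c': push. Stack: aecdc
  Read 'b': push. Stack: aecdcb
Final stack: "aecdcb" (length 6)

6


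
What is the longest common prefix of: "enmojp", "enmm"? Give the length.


Words: enmojp, enmm
  Position 0: all 'e' => match
  Position 1: all 'n' => match
  Position 2: all 'm' => match
  Position 3: ('o', 'm') => mismatch, stop
LCP = "enm" (length 3)

3


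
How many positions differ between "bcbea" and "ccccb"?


Comparing "bcbea" and "ccccb" position by position:
  Position 0: 'b' vs 'c' => DIFFER
  Position 1: 'c' vs 'c' => same
  Position 2: 'b' vs 'c' => DIFFER
  Position 3: 'e' vs 'c' => DIFFER
  Position 4: 'a' vs 'b' => DIFFER
Positions that differ: 4

4


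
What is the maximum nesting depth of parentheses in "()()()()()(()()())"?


Input: "()()()()()(()()())"
Tracking depth:
  Position 0 '(': depth becomes 1
  Position 1 ')': depth becomes 0
  Position 2 '(': depth becomes 1
  Position 3 ')': depth becomes 0
  Position 4 '(': depth becomes 1
  Position 5 ')': depth becomes 0
  Position 6 '(': depth becomes 1
  Position 7 ')': depth becomes 0
  Position 8 '(': depth becomes 1
  Position 9 ')': depth becomes 0
  Position 10 '(': depth becomes 1
  Position 11 '(': depth becomes 2
  Position 12 ')': depth becomes 1
  Position 13 '(': depth becomes 2
  Position 14 ')': depth becomes 1
  Position 15 '(': depth becomes 2
  Position 16 ')': depth becomes 1
  Position 17 ')': depth becomes 0
Maximum depth reached: 2

2


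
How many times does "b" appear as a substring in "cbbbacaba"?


Searching for "b" in "cbbbacaba"
Scanning each position:
  Position 0: "c" => no
  Position 1: "b" => MATCH
  Position 2: "b" => MATCH
  Position 3: "b" => MATCH
  Position 4: "a" => no
  Position 5: "c" => no
  Position 6: "a" => no
  Position 7: "b" => MATCH
  Position 8: "a" => no
Total occurrences: 4

4


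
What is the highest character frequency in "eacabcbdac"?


Input: eacabcbdac
Character counts:
  'a': 3
  'b': 2
  'c': 3
  'd': 1
  'e': 1
Maximum frequency: 3

3


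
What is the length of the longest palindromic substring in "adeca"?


Input: "adeca"
Checking substrings for palindromes:
  No multi-char palindromic substrings found
Longest palindromic substring: "a" with length 1

1


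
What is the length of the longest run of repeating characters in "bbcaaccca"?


Input: "bbcaaccca"
Scanning for longest run:
  Position 1 ('b'): continues run of 'b', length=2
  Position 2 ('c'): new char, reset run to 1
  Position 3 ('a'): new char, reset run to 1
  Position 4 ('a'): continues run of 'a', length=2
  Position 5 ('c'): new char, reset run to 1
  Position 6 ('c'): continues run of 'c', length=2
  Position 7 ('c'): continues run of 'c', length=3
  Position 8 ('a'): new char, reset run to 1
Longest run: 'c' with length 3

3


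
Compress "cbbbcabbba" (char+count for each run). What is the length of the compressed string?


Input: cbbbcabbba
Runs:
  'c' x 1 => "c1"
  'b' x 3 => "b3"
  'c' x 1 => "c1"
  'a' x 1 => "a1"
  'b' x 3 => "b3"
  'a' x 1 => "a1"
Compressed: "c1b3c1a1b3a1"
Compressed length: 12

12


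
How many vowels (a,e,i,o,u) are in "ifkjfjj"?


Input: ifkjfjj
Checking each character:
  'i' at position 0: vowel (running total: 1)
  'f' at position 1: consonant
  'k' at position 2: consonant
  'j' at position 3: consonant
  'f' at position 4: consonant
  'j' at position 5: consonant
  'j' at position 6: consonant
Total vowels: 1

1


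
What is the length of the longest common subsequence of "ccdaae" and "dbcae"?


LCS of "ccdaae" and "dbcae"
DP table:
           d    b    c    a    e
      0    0    0    0    0    0
  c   0    0    0    1    1    1
  c   0    0    0    1    1    1
  d   0    1    1    1    1    1
  a   0    1    1    1    2    2
  a   0    1    1    1    2    2
  e   0    1    1    1    2    3
LCS length = dp[6][5] = 3

3


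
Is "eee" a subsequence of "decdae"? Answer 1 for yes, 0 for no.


Check if "eee" is a subsequence of "decdae"
Greedy scan:
  Position 0 ('d'): no match needed
  Position 1 ('e'): matches sub[0] = 'e'
  Position 2 ('c'): no match needed
  Position 3 ('d'): no match needed
  Position 4 ('a'): no match needed
  Position 5 ('e'): matches sub[1] = 'e'
Only matched 2/3 characters => not a subsequence

0


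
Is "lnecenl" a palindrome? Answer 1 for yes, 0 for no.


Input: lnecenl
Reversed: lnecenl
  Compare pos 0 ('l') with pos 6 ('l'): match
  Compare pos 1 ('n') with pos 5 ('n'): match
  Compare pos 2 ('e') with pos 4 ('e'): match
Result: palindrome

1


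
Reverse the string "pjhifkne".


Input: pjhifkne
Reading characters right to left:
  Position 7: 'e'
  Position 6: 'n'
  Position 5: 'k'
  Position 4: 'f'
  Position 3: 'i'
  Position 2: 'h'
  Position 1: 'j'
  Position 0: 'p'
Reversed: enkfihjp

enkfihjp


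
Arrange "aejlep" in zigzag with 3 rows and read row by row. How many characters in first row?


Zigzag "aejlep" into 3 rows:
Placing characters:
  'a' => row 0
  'e' => row 1
  'j' => row 2
  'l' => row 1
  'e' => row 0
  'p' => row 1
Rows:
  Row 0: "ae"
  Row 1: "elp"
  Row 2: "j"
First row length: 2

2


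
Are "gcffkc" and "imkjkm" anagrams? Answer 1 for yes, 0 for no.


Strings: "gcffkc", "imkjkm"
Sorted first:  ccffgk
Sorted second: ijkkmm
Differ at position 0: 'c' vs 'i' => not anagrams

0


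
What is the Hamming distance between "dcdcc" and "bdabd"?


Comparing "dcdcc" and "bdabd" position by position:
  Position 0: 'd' vs 'b' => differ
  Position 1: 'c' vs 'd' => differ
  Position 2: 'd' vs 'a' => differ
  Position 3: 'c' vs 'b' => differ
  Position 4: 'c' vs 'd' => differ
Total differences (Hamming distance): 5

5


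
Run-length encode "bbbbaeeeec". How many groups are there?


Input: bbbbaeeeec
Scanning for consecutive runs:
  Group 1: 'b' x 4 (positions 0-3)
  Group 2: 'a' x 1 (positions 4-4)
  Group 3: 'e' x 4 (positions 5-8)
  Group 4: 'c' x 1 (positions 9-9)
Total groups: 4

4


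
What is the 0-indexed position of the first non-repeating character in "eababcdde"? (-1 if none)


Input: eababcdde
Character frequencies:
  'a': 2
  'b': 2
  'c': 1
  'd': 2
  'e': 2
Scanning left to right for freq == 1:
  Position 0 ('e'): freq=2, skip
  Position 1 ('a'): freq=2, skip
  Position 2 ('b'): freq=2, skip
  Position 3 ('a'): freq=2, skip
  Position 4 ('b'): freq=2, skip
  Position 5 ('c'): unique! => answer = 5

5


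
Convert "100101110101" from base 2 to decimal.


Input: "100101110101" in base 2
Positional expansion:
  Digit '1' (value 1) x 2^11 = 2048
  Digit '0' (value 0) x 2^10 = 0
  Digit '0' (value 0) x 2^9 = 0
  Digit '1' (value 1) x 2^8 = 256
  Digit '0' (value 0) x 2^7 = 0
  Digit '1' (value 1) x 2^6 = 64
  Digit '1' (value 1) x 2^5 = 32
  Digit '1' (value 1) x 2^4 = 16
  Digit '0' (value 0) x 2^3 = 0
  Digit '1' (value 1) x 2^2 = 4
  Digit '0' (value 0) x 2^1 = 0
  Digit '1' (value 1) x 2^0 = 1
Sum = 2421

2421


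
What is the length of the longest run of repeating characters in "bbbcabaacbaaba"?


Input: "bbbcabaacbaaba"
Scanning for longest run:
  Position 1 ('b'): continues run of 'b', length=2
  Position 2 ('b'): continues run of 'b', length=3
  Position 3 ('c'): new char, reset run to 1
  Position 4 ('a'): new char, reset run to 1
  Position 5 ('b'): new char, reset run to 1
  Position 6 ('a'): new char, reset run to 1
  Position 7 ('a'): continues run of 'a', length=2
  Position 8 ('c'): new char, reset run to 1
  Position 9 ('b'): new char, reset run to 1
  Position 10 ('a'): new char, reset run to 1
  Position 11 ('a'): continues run of 'a', length=2
  Position 12 ('b'): new char, reset run to 1
  Position 13 ('a'): new char, reset run to 1
Longest run: 'b' with length 3

3


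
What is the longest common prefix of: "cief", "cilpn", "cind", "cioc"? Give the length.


Words: cief, cilpn, cind, cioc
  Position 0: all 'c' => match
  Position 1: all 'i' => match
  Position 2: ('e', 'l', 'n', 'o') => mismatch, stop
LCP = "ci" (length 2)

2


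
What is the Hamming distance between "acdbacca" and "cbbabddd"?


Comparing "acdbacca" and "cbbabddd" position by position:
  Position 0: 'a' vs 'c' => differ
  Position 1: 'c' vs 'b' => differ
  Position 2: 'd' vs 'b' => differ
  Position 3: 'b' vs 'a' => differ
  Position 4: 'a' vs 'b' => differ
  Position 5: 'c' vs 'd' => differ
  Position 6: 'c' vs 'd' => differ
  Position 7: 'a' vs 'd' => differ
Total differences (Hamming distance): 8

8


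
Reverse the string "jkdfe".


Input: jkdfe
Reading characters right to left:
  Position 4: 'e'
  Position 3: 'f'
  Position 2: 'd'
  Position 1: 'k'
  Position 0: 'j'
Reversed: efdkj

efdkj


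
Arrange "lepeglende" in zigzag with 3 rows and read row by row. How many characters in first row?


Zigzag "lepeglende" into 3 rows:
Placing characters:
  'l' => row 0
  'e' => row 1
  'p' => row 2
  'e' => row 1
  'g' => row 0
  'l' => row 1
  'e' => row 2
  'n' => row 1
  'd' => row 0
  'e' => row 1
Rows:
  Row 0: "lgd"
  Row 1: "eelne"
  Row 2: "pe"
First row length: 3

3


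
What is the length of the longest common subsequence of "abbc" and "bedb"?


LCS of "abbc" and "bedb"
DP table:
           b    e    d    b
      0    0    0    0    0
  a   0    0    0    0    0
  b   0    1    1    1    1
  b   0    1    1    1    2
  c   0    1    1    1    2
LCS length = dp[4][4] = 2

2


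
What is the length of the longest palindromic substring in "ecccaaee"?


Input: "ecccaaee"
Checking substrings for palindromes:
  [1:4] "ccc" (len 3) => palindrome
  [1:3] "cc" (len 2) => palindrome
  [2:4] "cc" (len 2) => palindrome
  [4:6] "aa" (len 2) => palindrome
  [6:8] "ee" (len 2) => palindrome
Longest palindromic substring: "ccc" with length 3

3


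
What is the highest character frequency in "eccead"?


Input: eccead
Character counts:
  'a': 1
  'c': 2
  'd': 1
  'e': 2
Maximum frequency: 2

2


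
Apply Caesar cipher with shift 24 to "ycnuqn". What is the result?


Caesar cipher: shift "ycnuqn" by 24
  'y' (pos 24) + 24 = pos 22 = 'w'
  'c' (pos 2) + 24 = pos 0 = 'a'
  'n' (pos 13) + 24 = pos 11 = 'l'
  'u' (pos 20) + 24 = pos 18 = 's'
  'q' (pos 16) + 24 = pos 14 = 'o'
  'n' (pos 13) + 24 = pos 11 = 'l'
Result: walsol

walsol


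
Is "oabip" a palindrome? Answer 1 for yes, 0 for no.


Input: oabip
Reversed: pibao
  Compare pos 0 ('o') with pos 4 ('p'): MISMATCH
  Compare pos 1 ('a') with pos 3 ('i'): MISMATCH
Result: not a palindrome

0


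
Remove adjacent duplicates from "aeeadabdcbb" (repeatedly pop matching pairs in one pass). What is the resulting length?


Input: aeeadabdcbb
Stack-based adjacent duplicate removal:
  Read 'a': push. Stack: a
  Read 'e': push. Stack: ae
  Read 'e': matches stack top 'e' => pop. Stack: a
  Read 'a': matches stack top 'a' => pop. Stack: (empty)
  Read 'd': push. Stack: d
  Read 'a': push. Stack: da
  Read 'b': push. Stack: dab
  Read 'd': push. Stack: dabd
  Read 'c': push. Stack: dabdc
  Read 'b': push. Stack: dabdcb
  Read 'b': matches stack top 'b' => pop. Stack: dabdc
Final stack: "dabdc" (length 5)

5


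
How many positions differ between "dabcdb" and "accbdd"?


Comparing "dabcdb" and "accbdd" position by position:
  Position 0: 'd' vs 'a' => DIFFER
  Position 1: 'a' vs 'c' => DIFFER
  Position 2: 'b' vs 'c' => DIFFER
  Position 3: 'c' vs 'b' => DIFFER
  Position 4: 'd' vs 'd' => same
  Position 5: 'b' vs 'd' => DIFFER
Positions that differ: 5

5


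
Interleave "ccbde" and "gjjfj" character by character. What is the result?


Interleaving "ccbde" and "gjjfj":
  Position 0: 'c' from first, 'g' from second => "cg"
  Position 1: 'c' from first, 'j' from second => "cj"
  Position 2: 'b' from first, 'j' from second => "bj"
  Position 3: 'd' from first, 'f' from second => "df"
  Position 4: 'e' from first, 'j' from second => "ej"
Result: cgcjbjdfej

cgcjbjdfej


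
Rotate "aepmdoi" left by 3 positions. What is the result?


Input: "aepmdoi", rotate left by 3
First 3 characters: "aep"
Remaining characters: "mdoi"
Concatenate remaining + first: "mdoi" + "aep" = "mdoiaep"

mdoiaep


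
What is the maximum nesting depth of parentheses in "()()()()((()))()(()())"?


Input: "()()()()((()))()(()())"
Tracking depth:
  Position 0 '(': depth becomes 1
  Position 1 ')': depth becomes 0
  Position 2 '(': depth becomes 1
  Position 3 ')': depth becomes 0
  Position 4 '(': depth becomes 1
  Position 5 ')': depth becomes 0
  Position 6 '(': depth becomes 1
  Position 7 ')': depth becomes 0
  Position 8 '(': depth becomes 1
  Position 9 '(': depth becomes 2
  Position 10 '(': depth becomes 3
  Position 11 ')': depth becomes 2
  Position 12 ')': depth becomes 1
  Position 13 ')': depth becomes 0
  Position 14 '(': depth becomes 1
  Position 15 ')': depth becomes 0
  Position 16 '(': depth becomes 1
  Position 17 '(': depth becomes 2
  Position 18 ')': depth becomes 1
  Position 19 '(': depth becomes 2
  Position 20 ')': depth becomes 1
  Position 21 ')': depth becomes 0
Maximum depth reached: 3

3


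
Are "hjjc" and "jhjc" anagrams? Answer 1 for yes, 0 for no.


Strings: "hjjc", "jhjc"
Sorted first:  chjj
Sorted second: chjj
Sorted forms match => anagrams

1


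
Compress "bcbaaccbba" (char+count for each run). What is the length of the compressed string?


Input: bcbaaccbba
Runs:
  'b' x 1 => "b1"
  'c' x 1 => "c1"
  'b' x 1 => "b1"
  'a' x 2 => "a2"
  'c' x 2 => "c2"
  'b' x 2 => "b2"
  'a' x 1 => "a1"
Compressed: "b1c1b1a2c2b2a1"
Compressed length: 14

14


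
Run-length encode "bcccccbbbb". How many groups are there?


Input: bcccccbbbb
Scanning for consecutive runs:
  Group 1: 'b' x 1 (positions 0-0)
  Group 2: 'c' x 5 (positions 1-5)
  Group 3: 'b' x 4 (positions 6-9)
Total groups: 3

3


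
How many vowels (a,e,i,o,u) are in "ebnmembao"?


Input: ebnmembao
Checking each character:
  'e' at position 0: vowel (running total: 1)
  'b' at position 1: consonant
  'n' at position 2: consonant
  'm' at position 3: consonant
  'e' at position 4: vowel (running total: 2)
  'm' at position 5: consonant
  'b' at position 6: consonant
  'a' at position 7: vowel (running total: 3)
  'o' at position 8: vowel (running total: 4)
Total vowels: 4

4


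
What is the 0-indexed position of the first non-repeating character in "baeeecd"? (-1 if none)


Input: baeeecd
Character frequencies:
  'a': 1
  'b': 1
  'c': 1
  'd': 1
  'e': 3
Scanning left to right for freq == 1:
  Position 0 ('b'): unique! => answer = 0

0


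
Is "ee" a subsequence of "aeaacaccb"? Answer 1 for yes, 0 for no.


Check if "ee" is a subsequence of "aeaacaccb"
Greedy scan:
  Position 0 ('a'): no match needed
  Position 1 ('e'): matches sub[0] = 'e'
  Position 2 ('a'): no match needed
  Position 3 ('a'): no match needed
  Position 4 ('c'): no match needed
  Position 5 ('a'): no match needed
  Position 6 ('c'): no match needed
  Position 7 ('c'): no match needed
  Position 8 ('b'): no match needed
Only matched 1/2 characters => not a subsequence

0


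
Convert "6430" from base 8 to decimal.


Input: "6430" in base 8
Positional expansion:
  Digit '6' (value 6) x 8^3 = 3072
  Digit '4' (value 4) x 8^2 = 256
  Digit '3' (value 3) x 8^1 = 24
  Digit '0' (value 0) x 8^0 = 0
Sum = 3352

3352


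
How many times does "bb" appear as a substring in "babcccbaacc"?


Searching for "bb" in "babcccbaacc"
Scanning each position:
  Position 0: "ba" => no
  Position 1: "ab" => no
  Position 2: "bc" => no
  Position 3: "cc" => no
  Position 4: "cc" => no
  Position 5: "cb" => no
  Position 6: "ba" => no
  Position 7: "aa" => no
  Position 8: "ac" => no
  Position 9: "cc" => no
Total occurrences: 0

0


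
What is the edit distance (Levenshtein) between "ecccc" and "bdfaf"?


Computing edit distance: "ecccc" -> "bdfaf"
DP table:
           b    d    f    a    f
      0    1    2    3    4    5
  e   1    1    2    3    4    5
  c   2    2    2    3    4    5
  c   3    3    3    3    4    5
  c   4    4    4    4    4    5
  c   5    5    5    5    5    5
Edit distance = dp[5][5] = 5

5


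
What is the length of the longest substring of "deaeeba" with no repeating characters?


Input: "deaeeba"
Sliding window (track last position of each char):
  Position 0 ('d'): window [0,0] length 1 -- new best
  Position 1 ('e'): window [0,1] length 2 -- new best
  Position 2 ('a'): window [0,2] length 3 -- new best
  Position 3 ('e'): repeat (last at 1), move window start to 2
  Position 3 ('e'): window [2,3] length 2
  Position 4 ('e'): repeat (last at 3), move window start to 4
  Position 4 ('e'): window [4,4] length 1
  Position 5 ('b'): window [4,5] length 2
  Position 6 ('a'): window [4,6] length 3
Longest substring with no repeats: "dea" with length 3

3


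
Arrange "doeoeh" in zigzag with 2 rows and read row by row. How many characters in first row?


Zigzag "doeoeh" into 2 rows:
Placing characters:
  'd' => row 0
  'o' => row 1
  'e' => row 0
  'o' => row 1
  'e' => row 0
  'h' => row 1
Rows:
  Row 0: "dee"
  Row 1: "ooh"
First row length: 3

3


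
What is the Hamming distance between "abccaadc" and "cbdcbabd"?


Comparing "abccaadc" and "cbdcbabd" position by position:
  Position 0: 'a' vs 'c' => differ
  Position 1: 'b' vs 'b' => same
  Position 2: 'c' vs 'd' => differ
  Position 3: 'c' vs 'c' => same
  Position 4: 'a' vs 'b' => differ
  Position 5: 'a' vs 'a' => same
  Position 6: 'd' vs 'b' => differ
  Position 7: 'c' vs 'd' => differ
Total differences (Hamming distance): 5

5


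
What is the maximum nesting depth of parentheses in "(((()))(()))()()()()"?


Input: "(((()))(()))()()()()"
Tracking depth:
  Position 0 '(': depth becomes 1
  Position 1 '(': depth becomes 2
  Position 2 '(': depth becomes 3
  Position 3 '(': depth becomes 4
  Position 4 ')': depth becomes 3
  Position 5 ')': depth becomes 2
  Position 6 ')': depth becomes 1
  Position 7 '(': depth becomes 2
  Position 8 '(': depth becomes 3
  Position 9 ')': depth becomes 2
  Position 10 ')': depth becomes 1
  Position 11 ')': depth becomes 0
  Position 12 '(': depth becomes 1
  Position 13 ')': depth becomes 0
  Position 14 '(': depth becomes 1
  Position 15 ')': depth becomes 0
  Position 16 '(': depth becomes 1
  Position 17 ')': depth becomes 0
  Position 18 '(': depth becomes 1
  Position 19 ')': depth becomes 0
Maximum depth reached: 4

4


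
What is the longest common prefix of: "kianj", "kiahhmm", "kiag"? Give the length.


Words: kianj, kiahhmm, kiag
  Position 0: all 'k' => match
  Position 1: all 'i' => match
  Position 2: all 'a' => match
  Position 3: ('n', 'h', 'g') => mismatch, stop
LCP = "kia" (length 3)

3


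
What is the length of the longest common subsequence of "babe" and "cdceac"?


LCS of "babe" and "cdceac"
DP table:
           c    d    c    e    a    c
      0    0    0    0    0    0    0
  b   0    0    0    0    0    0    0
  a   0    0    0    0    0    1    1
  b   0    0    0    0    0    1    1
  e   0    0    0    0    1    1    1
LCS length = dp[4][6] = 1

1


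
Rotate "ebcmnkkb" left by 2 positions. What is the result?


Input: "ebcmnkkb", rotate left by 2
First 2 characters: "eb"
Remaining characters: "cmnkkb"
Concatenate remaining + first: "cmnkkb" + "eb" = "cmnkkbeb"

cmnkkbeb


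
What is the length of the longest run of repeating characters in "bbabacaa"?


Input: "bbabacaa"
Scanning for longest run:
  Position 1 ('b'): continues run of 'b', length=2
  Position 2 ('a'): new char, reset run to 1
  Position 3 ('b'): new char, reset run to 1
  Position 4 ('a'): new char, reset run to 1
  Position 5 ('c'): new char, reset run to 1
  Position 6 ('a'): new char, reset run to 1
  Position 7 ('a'): continues run of 'a', length=2
Longest run: 'b' with length 2

2


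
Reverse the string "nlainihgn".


Input: nlainihgn
Reading characters right to left:
  Position 8: 'n'
  Position 7: 'g'
  Position 6: 'h'
  Position 5: 'i'
  Position 4: 'n'
  Position 3: 'i'
  Position 2: 'a'
  Position 1: 'l'
  Position 0: 'n'
Reversed: nghinialn

nghinialn


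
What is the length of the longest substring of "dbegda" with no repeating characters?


Input: "dbegda"
Sliding window (track last position of each char):
  Position 0 ('d'): window [0,0] length 1 -- new best
  Position 1 ('b'): window [0,1] length 2 -- new best
  Position 2 ('e'): window [0,2] length 3 -- new best
  Position 3 ('g'): window [0,3] length 4 -- new best
  Position 4 ('d'): repeat (last at 0), move window start to 1
  Position 4 ('d'): window [1,4] length 4
  Position 5 ('a'): window [1,5] length 5 -- new best
Longest substring with no repeats: "begda" with length 5

5


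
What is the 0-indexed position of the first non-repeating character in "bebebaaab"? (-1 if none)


Input: bebebaaab
Character frequencies:
  'a': 3
  'b': 4
  'e': 2
Scanning left to right for freq == 1:
  Position 0 ('b'): freq=4, skip
  Position 1 ('e'): freq=2, skip
  Position 2 ('b'): freq=4, skip
  Position 3 ('e'): freq=2, skip
  Position 4 ('b'): freq=4, skip
  Position 5 ('a'): freq=3, skip
  Position 6 ('a'): freq=3, skip
  Position 7 ('a'): freq=3, skip
  Position 8 ('b'): freq=4, skip
  No unique character found => answer = -1

-1


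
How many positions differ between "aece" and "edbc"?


Comparing "aece" and "edbc" position by position:
  Position 0: 'a' vs 'e' => DIFFER
  Position 1: 'e' vs 'd' => DIFFER
  Position 2: 'c' vs 'b' => DIFFER
  Position 3: 'e' vs 'c' => DIFFER
Positions that differ: 4

4


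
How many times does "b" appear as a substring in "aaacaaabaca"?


Searching for "b" in "aaacaaabaca"
Scanning each position:
  Position 0: "a" => no
  Position 1: "a" => no
  Position 2: "a" => no
  Position 3: "c" => no
  Position 4: "a" => no
  Position 5: "a" => no
  Position 6: "a" => no
  Position 7: "b" => MATCH
  Position 8: "a" => no
  Position 9: "c" => no
  Position 10: "a" => no
Total occurrences: 1

1
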